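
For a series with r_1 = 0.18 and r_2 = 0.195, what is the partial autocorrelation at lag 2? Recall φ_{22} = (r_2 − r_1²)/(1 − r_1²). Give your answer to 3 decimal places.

φ_{22} = (r_2 − r_1²) / (1 − r_1²)
r_1² = (0.18)² = 0.0324
Numerator = 0.195 − 0.0324 = 0.1626; denominator = 1 − 0.0324 = 0.9676
φ_{22} = 0.1626 / 0.9676 = 0.168

0.168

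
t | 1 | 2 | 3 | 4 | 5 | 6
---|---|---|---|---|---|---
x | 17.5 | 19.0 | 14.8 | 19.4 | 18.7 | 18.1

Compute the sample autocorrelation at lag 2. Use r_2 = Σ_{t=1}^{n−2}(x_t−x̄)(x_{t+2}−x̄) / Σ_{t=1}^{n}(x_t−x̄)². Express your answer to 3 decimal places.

Mean x̄ = (17.5 + 19.0 + 14.8 + 19.4 + 18.7 + 18.1)/6 = 17.9167
Deviations from mean: -0.4167, 1.0833, -3.1167, 1.4833, 0.7833, 0.1833
Σ(x_t−x̄)(x_{t+2}−x̄) = (1.2986) + (1.6069) + (-2.4414) + (0.2719) = 0.7361
Denominator Σ(x_t−x̄)² = 13.9083
r_2 = 0.7361 / 13.9083 = 0.053

0.053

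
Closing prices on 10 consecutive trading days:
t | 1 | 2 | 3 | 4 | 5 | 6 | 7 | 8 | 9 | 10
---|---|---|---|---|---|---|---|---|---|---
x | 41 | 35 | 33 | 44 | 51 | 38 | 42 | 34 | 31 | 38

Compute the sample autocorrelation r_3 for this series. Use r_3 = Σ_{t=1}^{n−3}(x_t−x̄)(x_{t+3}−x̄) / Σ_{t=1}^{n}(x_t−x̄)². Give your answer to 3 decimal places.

-0.205

Mean x̄ = (41 + 35 + 33 + 44 + 51 + 38 + 42 + 34 + 31 + 38)/10 = 38.7000
Σ(x_t−x̄)(x_{t+3}−x̄) = (12.1900) + (-45.5100) + (3.9900) + (17.4900) + (-57.8100) + (5.3900) + (-2.3100) = -66.5700
Denominator Σ(x_t−x̄)² = 324.1000
r_3 = -66.5700 / 324.1000 = -0.205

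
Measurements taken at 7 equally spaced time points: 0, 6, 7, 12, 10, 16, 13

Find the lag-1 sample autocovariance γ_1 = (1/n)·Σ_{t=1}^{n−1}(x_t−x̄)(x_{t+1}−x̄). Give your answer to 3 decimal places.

Mean x̄ = (0 + 6 + 7 + 12 + 10 + 16 + 13)/7 = 9.1429
Deviations: -9.1429, -3.1429, -2.1429, 2.8571, 0.8571, 6.8571, 3.8571
Σ_{t=1}^{6}(x_t−x̄)(x_{t+1}−x̄) = 64.1224
γ_1 = 64.1224 / 7 = 9.160

9.160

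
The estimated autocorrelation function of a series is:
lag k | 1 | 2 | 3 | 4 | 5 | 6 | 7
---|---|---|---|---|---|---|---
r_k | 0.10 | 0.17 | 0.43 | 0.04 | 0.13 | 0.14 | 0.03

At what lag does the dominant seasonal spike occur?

The largest autocorrelation is r_3 = 0.43; the remaining lags stay at or below 0.17.
The dominant spike at lag 3 indicates a seasonal period of 3.

3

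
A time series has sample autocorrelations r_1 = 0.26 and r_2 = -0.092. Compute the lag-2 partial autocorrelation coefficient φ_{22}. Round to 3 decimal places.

-0.171

φ_{22} = (r_2 − r_1²) / (1 − r_1²)
r_1² = (0.26)² = 0.0676
Numerator = -0.092 − 0.0676 = -0.1596; denominator = 1 − 0.0676 = 0.9324
φ_{22} = -0.1596 / 0.9324 = -0.171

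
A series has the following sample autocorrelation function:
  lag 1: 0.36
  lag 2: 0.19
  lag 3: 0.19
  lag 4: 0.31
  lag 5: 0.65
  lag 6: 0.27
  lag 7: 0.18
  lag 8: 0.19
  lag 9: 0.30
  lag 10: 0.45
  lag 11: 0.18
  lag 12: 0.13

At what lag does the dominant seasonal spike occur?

5

The largest autocorrelation is r_5 = 0.65, with a weaker echo at lag 10 (0.45); the remaining lags stay at or below 0.36. The elevated value at lag 1 (0.36), dropping to 0.19 at lag 2, reflects decaying short-term dependence rather than seasonality.
The dominant spike at lag 5 indicates a seasonal period of 5.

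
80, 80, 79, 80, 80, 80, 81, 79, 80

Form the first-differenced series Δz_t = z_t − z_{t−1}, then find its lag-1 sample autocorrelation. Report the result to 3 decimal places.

First differences Δz: 0, -1, 1, 0, 0, 1, -2, 1
Mean of differences = 0.0000
Numerator Σ(Δz_t−Δz̄)(Δz_{t+1}−Δz̄) = -5.0000
Denominator Σ(Δz_t−Δz̄)² = 8.0000
r_1(Δz) = -5.0000 / 8.0000 = -0.625

-0.625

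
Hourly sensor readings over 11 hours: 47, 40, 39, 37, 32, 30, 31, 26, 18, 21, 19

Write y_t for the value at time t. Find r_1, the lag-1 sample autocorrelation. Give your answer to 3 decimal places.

Mean ȳ = (47 + 40 + 39 + 37 + 32 + 30 + 31 + 26 + 18 + 21 + 19)/11 = 30.9091
Numerator Σ_{t=1}^{10}(y_t−ȳ)(y_{t+1}−ȳ) = 583.5372
Denominator Σ(y_t−ȳ)² = 876.9091
r_1 = 583.5372 / 876.9091 = 0.665

0.665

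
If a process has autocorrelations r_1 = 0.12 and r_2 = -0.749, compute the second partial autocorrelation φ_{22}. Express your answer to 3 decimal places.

-0.775

φ_{22} = (r_2 − r_1²) / (1 − r_1²)
r_1² = (0.12)² = 0.0144
Numerator = -0.749 − 0.0144 = -0.7634; denominator = 1 − 0.0144 = 0.9856
φ_{22} = -0.7634 / 0.9856 = -0.775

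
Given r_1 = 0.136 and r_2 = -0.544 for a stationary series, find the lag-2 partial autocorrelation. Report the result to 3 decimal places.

-0.573

φ_{22} = (r_2 − r_1²) / (1 − r_1²)
r_1² = (0.136)² = 0.018496
Numerator = -0.544 − 0.0185 = -0.5625; denominator = 1 − 0.0185 = 0.9815
φ_{22} = -0.5625 / 0.9815 = -0.573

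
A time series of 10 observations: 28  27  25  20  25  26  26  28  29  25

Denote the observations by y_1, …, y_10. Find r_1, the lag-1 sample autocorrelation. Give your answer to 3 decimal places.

0.278

Mean ȳ = (28 + 27 + 25 + 20 + 25 + 26 + 26 + 28 + 29 + 25)/10 = 25.9000
Numerator Σ_{t=1}^{9}(y_t−ȳ)(y_{t+1}−ȳ) = 15.7900
Denominator Σ(y_t−ȳ)² = 56.9000
r_1 = 15.7900 / 56.9000 = 0.278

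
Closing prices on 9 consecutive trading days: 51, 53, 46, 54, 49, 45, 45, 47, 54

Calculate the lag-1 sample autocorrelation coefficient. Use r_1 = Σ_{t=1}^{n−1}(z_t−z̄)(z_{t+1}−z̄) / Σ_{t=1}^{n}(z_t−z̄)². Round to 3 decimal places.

Mean z̄ = (51 + 53 + 46 + 54 + 49 + 45 + 45 + 47 + 54)/9 = 49.3333
Numerator Σ_{t=1}^{8}(z_t−z̄)(z_{t+1}−z̄) = -3.7778
Denominator Σ(z_t−z̄)² = 114.0000
r_1 = -3.7778 / 114.0000 = -0.033

-0.033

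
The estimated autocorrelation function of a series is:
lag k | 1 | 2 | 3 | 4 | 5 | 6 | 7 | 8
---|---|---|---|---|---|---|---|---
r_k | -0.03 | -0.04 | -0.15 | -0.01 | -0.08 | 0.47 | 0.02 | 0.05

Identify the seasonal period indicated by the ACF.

The largest autocorrelation is r_6 = 0.47; the remaining lags stay at or below 0.05.
The dominant spike at lag 6 indicates a seasonal period of 6.

6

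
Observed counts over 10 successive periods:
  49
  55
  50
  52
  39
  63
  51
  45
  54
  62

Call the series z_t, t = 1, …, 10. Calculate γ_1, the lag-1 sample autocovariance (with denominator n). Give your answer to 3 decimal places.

-15.600

Mean z̄ = (49 + 55 + 50 + 52 + 39 + 63 + 51 + 45 + 54 + 62)/10 = 52.0000
Σ_{t=1}^{9}(z_t−z̄)(z_{t+1}−z̄) = -156.0000
γ_1 = -156.0000 / 10 = -15.600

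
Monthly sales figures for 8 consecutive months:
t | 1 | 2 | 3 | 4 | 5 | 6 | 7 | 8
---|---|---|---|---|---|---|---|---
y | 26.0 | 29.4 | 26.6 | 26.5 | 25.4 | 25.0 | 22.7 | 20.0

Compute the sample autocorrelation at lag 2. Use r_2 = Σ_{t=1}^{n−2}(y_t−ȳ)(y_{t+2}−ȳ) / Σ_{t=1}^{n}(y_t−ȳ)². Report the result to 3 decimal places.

0.129

Mean ȳ = (26.0 + 29.4 + 26.6 + 26.5 + 25.4 + 25.0 + 22.7 + 20.0)/8 = 25.2000
Deviations from mean: 0.8000, 4.2000, 1.4000, 1.3000, 0.2000, -0.2000, -2.5000, -5.2000
Σ(y_t−ȳ)(y_{t+2}−ȳ) = (1.1200) + (5.4600) + (0.2800) + (-0.2600) + (-0.5000) + (1.0400) = 7.1400
Denominator Σ(y_t−ȳ)² = 55.3000
r_2 = 7.1400 / 55.3000 = 0.129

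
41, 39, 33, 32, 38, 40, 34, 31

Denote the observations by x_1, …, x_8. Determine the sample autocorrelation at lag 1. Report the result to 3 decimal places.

Mean x̄ = (41 + 39 + 33 + 32 + 38 + 40 + 34 + 31)/8 = 36.0000
Deviations from mean: 5.0000, 3.0000, -3.0000, -4.0000, 2.0000, 4.0000, -2.0000, -5.0000
Σ(x_t−x̄)(x_{t+1}−x̄) = (15.0000) + (-9.0000) + (12.0000) + (-8.0000) + (8.0000) + (-8.0000) + (10.0000) = 20.0000
Denominator Σ(x_t−x̄)² = 108.0000
r_1 = 20.0000 / 108.0000 = 0.185

0.185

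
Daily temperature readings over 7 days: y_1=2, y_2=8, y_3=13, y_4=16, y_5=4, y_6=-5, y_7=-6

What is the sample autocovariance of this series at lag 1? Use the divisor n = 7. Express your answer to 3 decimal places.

Mean ȳ = (2 + 8 + 13 + 16 + 4 − 5 − 6)/7 = 4.5714
Σ_{t=1}^{6}(y_t−ȳ)(y_{t+1}−ȳ) = 216.5306
γ_1 = 216.5306 / 7 = 30.933

30.933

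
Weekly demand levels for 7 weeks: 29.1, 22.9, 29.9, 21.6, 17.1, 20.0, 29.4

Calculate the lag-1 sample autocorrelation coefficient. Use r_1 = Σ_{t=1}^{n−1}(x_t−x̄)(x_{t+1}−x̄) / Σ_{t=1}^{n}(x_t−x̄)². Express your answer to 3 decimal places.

Mean x̄ = (29.1 + 22.9 + 29.9 + 21.6 + 17.1 + 20.0 + 29.4)/7 = 24.2857
Σ(x_t−x̄)(x_{t+1}−x̄) = (-6.6712) + (-7.7798) + (-15.0784) + (19.2988) + (30.7959) + (-21.9184) = -1.3531
Denominator Σ(x_t−x̄)² = 159.9886
r_1 = -1.3531 / 159.9886 = -0.008

-0.008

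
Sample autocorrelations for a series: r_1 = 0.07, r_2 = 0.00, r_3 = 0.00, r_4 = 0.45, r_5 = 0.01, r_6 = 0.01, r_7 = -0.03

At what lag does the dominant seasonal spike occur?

4

The largest autocorrelation is r_4 = 0.45; the remaining lags stay at or below 0.07.
The dominant spike at lag 4 indicates a seasonal period of 4.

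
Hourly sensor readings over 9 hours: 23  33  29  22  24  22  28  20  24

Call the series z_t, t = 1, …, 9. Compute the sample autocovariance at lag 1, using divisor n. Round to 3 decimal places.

-1.000

Mean z̄ = (23 + 33 + 29 + 22 + 24 + 22 + 28 + 20 + 24)/9 = 25.0000
Σ_{t=1}^{8}(z_t−z̄)(z_{t+1}−z̄) = -9.0000
γ_1 = -9.0000 / 9 = -1.000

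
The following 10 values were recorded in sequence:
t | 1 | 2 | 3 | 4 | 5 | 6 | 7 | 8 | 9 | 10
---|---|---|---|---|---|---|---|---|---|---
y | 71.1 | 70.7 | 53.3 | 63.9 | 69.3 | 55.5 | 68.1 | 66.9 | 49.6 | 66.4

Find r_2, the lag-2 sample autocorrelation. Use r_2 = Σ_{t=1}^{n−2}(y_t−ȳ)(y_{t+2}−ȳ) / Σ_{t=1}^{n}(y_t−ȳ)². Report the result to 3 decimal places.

Mean ȳ = (71.1 + 70.7 + 53.3 + 63.9 + 69.3 + 55.5 + 68.1 + 66.9 + 49.6 + 66.4)/10 = 63.4800
Numerator Σ_{t=1}^{8}(y_t−ȳ)(y_{t+2}−ȳ) = -191.6808
Denominator Σ(y_t−ȳ)² = 545.7760
r_2 = -191.6808 / 545.7760 = -0.351

-0.351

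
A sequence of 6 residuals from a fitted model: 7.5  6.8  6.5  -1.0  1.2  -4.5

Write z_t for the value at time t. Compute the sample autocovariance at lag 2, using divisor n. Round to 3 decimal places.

4.000

Mean z̄ = (7.5 + 6.8 + 6.5 − 1.0 + 1.2 − 4.5)/6 = 2.7500
Deviations: 4.7500, 4.0500, 3.7500, -3.7500, -1.5500, -7.2500
Σ_{t=1}^{4}(z_t−z̄)(z_{t+2}−z̄) = 24.0000
γ_2 = 24.0000 / 6 = 4.000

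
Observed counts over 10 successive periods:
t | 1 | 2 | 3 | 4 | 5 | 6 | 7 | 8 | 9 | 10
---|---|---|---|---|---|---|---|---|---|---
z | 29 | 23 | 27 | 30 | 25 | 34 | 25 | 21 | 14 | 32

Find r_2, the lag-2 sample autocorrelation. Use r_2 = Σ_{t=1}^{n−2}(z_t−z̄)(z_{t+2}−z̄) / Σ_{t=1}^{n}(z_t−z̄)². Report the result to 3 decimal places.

-0.114

Mean z̄ = (29 + 23 + 27 + 30 + 25 + 34 + 25 + 21 + 14 + 32)/10 = 26.0000
Numerator Σ_{t=1}^{8}(z_t−z̄)(z_{t+2}−z̄) = -35.0000
Denominator Σ(z_t−z̄)² = 306.0000
r_2 = -35.0000 / 306.0000 = -0.114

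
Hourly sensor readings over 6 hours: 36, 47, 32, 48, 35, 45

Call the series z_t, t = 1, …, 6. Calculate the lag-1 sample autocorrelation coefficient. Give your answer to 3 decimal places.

Mean z̄ = (36 + 47 + 32 + 48 + 35 + 45)/6 = 40.5000
Deviations from mean: -4.5000, 6.5000, -8.5000, 7.5000, -5.5000, 4.5000
Σ(z_t−z̄)(z_{t+1}−z̄) = (-29.2500) + (-55.2500) + (-63.7500) + (-41.2500) + (-24.7500) = -214.2500
Denominator Σ(z_t−z̄)² = 241.5000
r_1 = -214.2500 / 241.5000 = -0.887

-0.887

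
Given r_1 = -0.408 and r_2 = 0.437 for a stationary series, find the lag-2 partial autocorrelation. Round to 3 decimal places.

φ_{22} = (r_2 − r_1²) / (1 − r_1²)
r_1² = (-0.408)² = 0.166464
Numerator = 0.437 − 0.1665 = 0.2705; denominator = 1 − 0.1665 = 0.8335
φ_{22} = 0.2705 / 0.8335 = 0.325

0.325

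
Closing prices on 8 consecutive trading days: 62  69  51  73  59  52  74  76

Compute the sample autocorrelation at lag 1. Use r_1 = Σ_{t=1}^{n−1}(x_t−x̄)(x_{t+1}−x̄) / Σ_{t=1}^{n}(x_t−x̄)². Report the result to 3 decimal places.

-0.253

Mean x̄ = (62 + 69 + 51 + 73 + 59 + 52 + 74 + 76)/8 = 64.5000
Deviations from mean: -2.5000, 4.5000, -13.5000, 8.5000, -5.5000, -12.5000, 9.5000, 11.5000
Σ(x_t−x̄)(x_{t+1}−x̄) = (-11.2500) + (-60.7500) + (-114.7500) + (-46.7500) + (68.7500) + (-118.7500) + (109.2500) = -174.2500
Denominator Σ(x_t−x̄)² = 690.0000
r_1 = -174.2500 / 690.0000 = -0.253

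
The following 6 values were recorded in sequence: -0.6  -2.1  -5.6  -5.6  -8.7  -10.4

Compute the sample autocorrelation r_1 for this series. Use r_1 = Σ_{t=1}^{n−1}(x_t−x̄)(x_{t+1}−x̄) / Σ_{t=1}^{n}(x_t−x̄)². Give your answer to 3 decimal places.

0.463

Mean x̄ = (-0.6 − 2.1 − 5.6 − 5.6 − 8.7 − 10.4)/6 = -5.5000
Deviations from mean: 4.9000, 3.4000, -0.1000, -0.1000, -3.2000, -4.9000
Numerator Σ_{t=1}^{5}(x_t−x̄)(x_{t+1}−x̄) = 32.3300
Denominator Σ(x_t−x̄)² = 69.8400
r_1 = 32.3300 / 69.8400 = 0.463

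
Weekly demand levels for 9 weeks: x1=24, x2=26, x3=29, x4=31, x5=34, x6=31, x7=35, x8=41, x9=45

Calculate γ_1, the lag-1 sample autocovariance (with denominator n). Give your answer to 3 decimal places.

22.505

Mean x̄ = (24 + 26 + 29 + 31 + 34 + 31 + 35 + 41 + 45)/9 = 32.8889
Σ_{t=1}^{8}(x_t−x̄)(x_{t+1}−x̄) = 202.5432
γ_1 = 202.5432 / 9 = 22.505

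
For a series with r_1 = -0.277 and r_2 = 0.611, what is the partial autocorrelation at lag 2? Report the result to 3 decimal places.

φ_{22} = (r_2 − r_1²) / (1 − r_1²)
r_1² = (-0.277)² = 0.076729
Numerator = 0.611 − 0.0767 = 0.5343; denominator = 1 − 0.0767 = 0.9233
φ_{22} = 0.5343 / 0.9233 = 0.579

0.579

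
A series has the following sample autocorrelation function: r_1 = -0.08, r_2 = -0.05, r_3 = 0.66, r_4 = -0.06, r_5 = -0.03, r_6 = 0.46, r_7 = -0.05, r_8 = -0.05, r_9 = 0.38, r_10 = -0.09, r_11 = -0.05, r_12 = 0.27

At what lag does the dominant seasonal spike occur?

The largest autocorrelation is r_3 = 0.66, with weaker echoes at lags 6 (0.46), 9 (0.38) and 12 (0.27); the remaining lags stay at or below -0.03.
The dominant spike at lag 3 indicates a seasonal period of 3.

3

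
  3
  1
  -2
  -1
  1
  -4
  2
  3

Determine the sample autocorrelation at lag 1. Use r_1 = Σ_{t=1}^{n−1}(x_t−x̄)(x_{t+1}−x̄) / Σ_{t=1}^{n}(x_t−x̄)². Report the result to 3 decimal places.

Mean x̄ = (3 + 1 − 2 − 1 + 1 − 4 + 2 + 3)/8 = 0.3750
Deviations from mean: 2.6250, 0.6250, -2.3750, -1.3750, 0.6250, -4.3750, 1.6250, 2.6250
Σ(x_t−x̄)(x_{t+1}−x̄) = (1.6406) + (-1.4844) + (3.2656) + (-0.8594) + (-2.7344) + (-7.1094) + (4.2656) = -3.0156
Denominator Σ(x_t−x̄)² = 43.8750
r_1 = -3.0156 / 43.8750 = -0.069

-0.069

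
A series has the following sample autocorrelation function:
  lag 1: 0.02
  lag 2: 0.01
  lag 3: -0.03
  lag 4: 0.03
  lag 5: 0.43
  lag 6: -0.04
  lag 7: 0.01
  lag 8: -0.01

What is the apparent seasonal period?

The largest autocorrelation is r_5 = 0.43; the remaining lags stay at or below 0.03.
The dominant spike at lag 5 indicates a seasonal period of 5.

5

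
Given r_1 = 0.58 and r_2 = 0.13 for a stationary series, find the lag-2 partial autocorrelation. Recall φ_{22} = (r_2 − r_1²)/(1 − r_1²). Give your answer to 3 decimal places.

φ_{22} = (r_2 − r_1²) / (1 − r_1²)
r_1² = (0.58)² = 0.3364
Numerator = 0.13 − 0.3364 = -0.2064; denominator = 1 − 0.3364 = 0.6636
φ_{22} = -0.2064 / 0.6636 = -0.311

-0.311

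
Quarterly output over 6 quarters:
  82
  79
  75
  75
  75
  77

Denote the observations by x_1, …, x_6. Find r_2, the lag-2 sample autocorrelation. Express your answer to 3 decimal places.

Mean x̄ = (82 + 79 + 75 + 75 + 75 + 77)/6 = 77.1667
Deviations from mean: 4.8333, 1.8333, -2.1667, -2.1667, -2.1667, -0.1667
Σ(x_t−x̄)(x_{t+2}−x̄) = (-10.4722) + (-3.9722) + (4.6944) + (0.3611) = -9.3889
Denominator Σ(x_t−x̄)² = 40.8333
r_2 = -9.3889 / 40.8333 = -0.230

-0.230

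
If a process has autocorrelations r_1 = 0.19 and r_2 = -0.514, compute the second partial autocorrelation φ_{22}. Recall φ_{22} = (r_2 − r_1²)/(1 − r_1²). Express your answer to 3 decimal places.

-0.571

φ_{22} = (r_2 − r_1²) / (1 − r_1²)
r_1² = (0.19)² = 0.0361
Numerator = -0.514 − 0.0361 = -0.5501; denominator = 1 − 0.0361 = 0.9639
φ_{22} = -0.5501 / 0.9639 = -0.571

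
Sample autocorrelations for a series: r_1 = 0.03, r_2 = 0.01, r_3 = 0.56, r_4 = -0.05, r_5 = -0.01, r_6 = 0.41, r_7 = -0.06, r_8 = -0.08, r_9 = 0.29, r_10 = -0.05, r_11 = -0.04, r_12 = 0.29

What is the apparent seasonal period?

3

The largest autocorrelation is r_3 = 0.56, with weaker echoes at lags 6 (0.41), 9 (0.29) and 12 (0.29); the remaining lags stay at or below 0.03.
The dominant spike at lag 3 indicates a seasonal period of 3.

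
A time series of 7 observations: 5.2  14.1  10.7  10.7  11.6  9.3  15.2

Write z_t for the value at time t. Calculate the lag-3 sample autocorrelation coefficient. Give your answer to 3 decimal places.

0.044

Mean z̄ = (5.2 + 14.1 + 10.7 + 10.7 + 11.6 + 9.3 + 15.2)/7 = 10.9714
Deviations from mean: -5.7714, 3.1286, -0.2714, -0.2714, 0.6286, -1.6714, 4.2286
Numerator Σ_{t=1}^{4}(z_t−z̄)(z_{t+3}−z̄) = 2.8390
Denominator Σ(z_t−z̄)² = 64.3143
r_3 = 2.8390 / 64.3143 = 0.044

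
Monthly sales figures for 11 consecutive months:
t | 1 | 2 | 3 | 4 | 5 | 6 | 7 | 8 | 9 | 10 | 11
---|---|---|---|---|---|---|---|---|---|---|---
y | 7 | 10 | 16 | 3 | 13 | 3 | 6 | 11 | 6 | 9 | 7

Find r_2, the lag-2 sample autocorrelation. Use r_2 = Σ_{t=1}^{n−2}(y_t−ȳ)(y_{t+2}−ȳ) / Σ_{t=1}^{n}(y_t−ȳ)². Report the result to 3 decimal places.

0.187

Mean ȳ = (7 + 10 + 16 + 3 + 13 + 3 + 6 + 11 + 6 + 9 + 7)/11 = 8.2727
Numerator Σ_{t=1}^{9}(y_t−ȳ)(y_{t+2}−ȳ) = 30.3058
Denominator Σ(y_t−ȳ)² = 162.1818
r_2 = 30.3058 / 162.1818 = 0.187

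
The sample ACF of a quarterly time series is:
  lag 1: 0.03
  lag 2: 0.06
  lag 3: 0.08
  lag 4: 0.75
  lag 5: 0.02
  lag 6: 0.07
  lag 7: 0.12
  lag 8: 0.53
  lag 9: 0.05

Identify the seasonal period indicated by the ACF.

The largest autocorrelation is r_4 = 0.75, with a weaker echo at lag 8 (0.53); the remaining lags stay at or below 0.12.
The dominant spike at lag 4 indicates a seasonal period of 4.

4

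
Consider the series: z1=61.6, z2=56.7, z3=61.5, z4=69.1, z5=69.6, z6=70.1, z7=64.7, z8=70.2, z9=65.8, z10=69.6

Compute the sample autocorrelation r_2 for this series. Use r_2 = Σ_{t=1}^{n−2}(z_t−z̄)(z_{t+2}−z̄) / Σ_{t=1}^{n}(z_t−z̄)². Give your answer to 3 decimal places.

0.083

Mean z̄ = (61.6 + 56.7 + 61.5 + 69.1 + 69.6 + 70.1 + 64.7 + 70.2 + 65.8 + 69.6)/10 = 65.8900
Numerator Σ_{t=1}^{8}(z_t−z̄)(z_{t+2}−z̄) = 16.3878
Denominator Σ(z_t−z̄)² = 197.6890
r_2 = 16.3878 / 197.6890 = 0.083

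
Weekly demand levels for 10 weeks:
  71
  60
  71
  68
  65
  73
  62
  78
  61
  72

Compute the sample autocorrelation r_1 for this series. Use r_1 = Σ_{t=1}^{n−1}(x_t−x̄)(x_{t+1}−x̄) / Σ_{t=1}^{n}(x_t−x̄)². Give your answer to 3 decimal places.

-0.790

Mean x̄ = (71 + 60 + 71 + 68 + 65 + 73 + 62 + 78 + 61 + 72)/10 = 68.1000
Numerator Σ_{t=1}^{9}(x_t−x̄)(x_{t+1}−x̄) = -250.4100
Denominator Σ(x_t−x̄)² = 316.9000
r_1 = -250.4100 / 316.9000 = -0.790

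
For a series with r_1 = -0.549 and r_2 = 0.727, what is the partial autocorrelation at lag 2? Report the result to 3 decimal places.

φ_{22} = (r_2 − r_1²) / (1 − r_1²)
r_1² = (-0.549)² = 0.301401
Numerator = 0.727 − 0.3014 = 0.4256; denominator = 1 − 0.3014 = 0.6986
φ_{22} = 0.4256 / 0.6986 = 0.609

0.609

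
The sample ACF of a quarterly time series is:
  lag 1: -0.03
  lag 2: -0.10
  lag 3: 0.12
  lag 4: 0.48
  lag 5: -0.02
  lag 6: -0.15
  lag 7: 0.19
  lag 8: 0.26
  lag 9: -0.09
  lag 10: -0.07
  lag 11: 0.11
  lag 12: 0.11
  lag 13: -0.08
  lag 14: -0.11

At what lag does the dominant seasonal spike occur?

The largest autocorrelation is r_4 = 0.48, with a weaker echo at lag 8 (0.26); the remaining lags stay at or below 0.19.
The dominant spike at lag 4 indicates a seasonal period of 4.

4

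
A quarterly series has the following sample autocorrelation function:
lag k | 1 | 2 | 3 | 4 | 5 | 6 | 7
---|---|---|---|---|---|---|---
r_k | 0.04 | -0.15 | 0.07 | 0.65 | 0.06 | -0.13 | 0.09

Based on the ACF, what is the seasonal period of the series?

4

The largest autocorrelation is r_4 = 0.65; the remaining lags stay at or below 0.09.
The dominant spike at lag 4 indicates a seasonal period of 4.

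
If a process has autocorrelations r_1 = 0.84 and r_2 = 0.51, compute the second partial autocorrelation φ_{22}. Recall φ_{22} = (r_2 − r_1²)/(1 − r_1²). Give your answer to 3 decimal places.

-0.664

φ_{22} = (r_2 − r_1²) / (1 − r_1²)
r_1² = (0.84)² = 0.7056
Numerator = 0.51 − 0.7056 = -0.1956; denominator = 1 − 0.7056 = 0.2944
φ_{22} = -0.1956 / 0.2944 = -0.664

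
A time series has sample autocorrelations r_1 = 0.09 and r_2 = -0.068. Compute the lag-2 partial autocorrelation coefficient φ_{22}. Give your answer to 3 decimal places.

-0.077

φ_{22} = (r_2 − r_1²) / (1 − r_1²)
r_1² = (0.09)² = 0.0081
Numerator = -0.068 − 0.0081 = -0.0761; denominator = 1 − 0.0081 = 0.9919
φ_{22} = -0.0761 / 0.9919 = -0.077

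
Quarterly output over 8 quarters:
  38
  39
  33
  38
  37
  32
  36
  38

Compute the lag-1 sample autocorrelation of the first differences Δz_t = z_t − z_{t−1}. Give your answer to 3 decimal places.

First differences Δz: 1, -6, 5, -1, -5, 4, 2
Mean of differences = 0.0000
Numerator Σ(Δz_t−Δz̄)(Δz_{t+1}−Δz̄) = -48.0000
Denominator Σ(Δz_t−Δz̄)² = 108.0000
r_1(Δz) = -48.0000 / 108.0000 = -0.444

-0.444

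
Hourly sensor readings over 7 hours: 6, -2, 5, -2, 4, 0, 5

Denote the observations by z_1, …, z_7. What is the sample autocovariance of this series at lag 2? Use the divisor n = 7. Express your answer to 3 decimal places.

Mean z̄ = (6 − 2 + 5 − 2 + 4 + 0 + 5)/7 = 2.2857
Σ_{t=1}^{5}(z_t−z̄)(z_{t+2}−z̄) = 47.5510
γ_2 = 47.5510 / 7 = 6.793

6.793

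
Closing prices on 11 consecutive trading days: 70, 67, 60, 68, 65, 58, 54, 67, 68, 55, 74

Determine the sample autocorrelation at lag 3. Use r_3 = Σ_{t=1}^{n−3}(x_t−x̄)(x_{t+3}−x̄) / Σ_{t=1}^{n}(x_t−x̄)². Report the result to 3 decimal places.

0.265

Mean x̄ = (70 + 67 + 60 + 68 + 65 + 58 + 54 + 67 + 68 + 55 + 74)/11 = 64.1818
Numerator Σ_{t=1}^{8}(x_t−x̄)(x_{t+3}−x̄) = 111.3554
Denominator Σ(x_t−x̄)² = 419.6364
r_3 = 111.3554 / 419.6364 = 0.265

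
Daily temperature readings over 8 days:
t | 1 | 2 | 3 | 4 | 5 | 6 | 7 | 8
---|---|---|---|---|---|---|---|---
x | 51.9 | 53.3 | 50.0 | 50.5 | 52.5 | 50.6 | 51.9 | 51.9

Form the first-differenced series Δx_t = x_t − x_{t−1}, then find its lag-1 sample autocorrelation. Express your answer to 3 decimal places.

First differences Δx: 1.4, -3.3, 0.5, 2.0, -1.9, 1.3, 0.0
Mean of differences = 0.0000
Numerator Σ(Δx_t−Δx̄)(Δx_{t+1}−Δx̄) = -11.5400
Denominator Σ(Δx_t−Δx̄)² = 22.4000
r_1(Δx) = -11.5400 / 22.4000 = -0.515

-0.515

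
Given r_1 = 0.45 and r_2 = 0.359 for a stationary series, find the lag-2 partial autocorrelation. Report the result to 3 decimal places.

φ_{22} = (r_2 − r_1²) / (1 − r_1²)
r_1² = (0.45)² = 0.2025
Numerator = 0.359 − 0.2025 = 0.1565; denominator = 1 − 0.2025 = 0.7975
φ_{22} = 0.1565 / 0.7975 = 0.196

0.196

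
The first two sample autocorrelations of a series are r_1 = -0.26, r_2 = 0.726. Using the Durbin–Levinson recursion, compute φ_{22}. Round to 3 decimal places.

0.706

φ_{22} = (r_2 − r_1²) / (1 − r_1²)
r_1² = (-0.26)² = 0.0676
Numerator = 0.726 − 0.0676 = 0.6584; denominator = 1 − 0.0676 = 0.9324
φ_{22} = 0.6584 / 0.9324 = 0.706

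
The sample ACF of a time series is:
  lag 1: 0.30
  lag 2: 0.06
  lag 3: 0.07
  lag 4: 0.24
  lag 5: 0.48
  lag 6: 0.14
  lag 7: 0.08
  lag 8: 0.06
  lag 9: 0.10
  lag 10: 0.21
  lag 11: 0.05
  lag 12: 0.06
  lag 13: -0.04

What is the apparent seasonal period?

The largest autocorrelation is r_5 = 0.48; the remaining lags stay at or below 0.30. The elevated value at lag 1 (0.30), dropping to 0.06 at lag 2, reflects decaying short-term dependence rather than seasonality.
The dominant spike at lag 5 indicates a seasonal period of 5.

5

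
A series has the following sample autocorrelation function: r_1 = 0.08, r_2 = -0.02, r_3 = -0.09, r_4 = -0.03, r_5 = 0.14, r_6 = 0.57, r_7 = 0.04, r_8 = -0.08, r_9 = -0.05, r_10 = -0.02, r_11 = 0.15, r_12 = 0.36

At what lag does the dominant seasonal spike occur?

The largest autocorrelation is r_6 = 0.57, with a weaker echo at lag 12 (0.36); the remaining lags stay at or below 0.15.
The dominant spike at lag 6 indicates a seasonal period of 6.

6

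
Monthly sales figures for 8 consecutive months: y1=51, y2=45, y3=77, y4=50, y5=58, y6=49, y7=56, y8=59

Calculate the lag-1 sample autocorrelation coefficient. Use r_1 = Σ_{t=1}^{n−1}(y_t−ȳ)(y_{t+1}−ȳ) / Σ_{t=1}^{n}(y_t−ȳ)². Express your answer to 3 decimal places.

Mean ȳ = (51 + 45 + 77 + 50 + 58 + 49 + 56 + 59)/8 = 55.6250
Numerator Σ_{t=1}^{7}(y_t−ȳ)(y_{t+1}−ȳ) = -328.5156
Denominator Σ(y_t−ȳ)² = 683.8750
r_1 = -328.5156 / 683.8750 = -0.480

-0.480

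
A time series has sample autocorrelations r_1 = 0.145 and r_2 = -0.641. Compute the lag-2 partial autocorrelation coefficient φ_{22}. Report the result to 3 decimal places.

φ_{22} = (r_2 − r_1²) / (1 − r_1²)
r_1² = (0.145)² = 0.021025
Numerator = -0.641 − 0.0210 = -0.6620; denominator = 1 − 0.0210 = 0.9790
φ_{22} = -0.6620 / 0.9790 = -0.676

-0.676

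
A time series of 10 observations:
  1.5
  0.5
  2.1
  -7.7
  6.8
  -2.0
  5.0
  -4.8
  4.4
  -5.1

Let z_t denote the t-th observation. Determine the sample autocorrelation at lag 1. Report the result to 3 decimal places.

Mean z̄ = (1.5 + 0.5 + 2.1 − 7.7 + 6.8 − 2.0 + 5.0 − 4.8 + 4.4 − 5.1)/10 = 0.0700
Numerator Σ_{t=1}^{9}(z_t−z̄)(z_{t+1}−z̄) = -158.1959
Denominator Σ(z_t−z̄)² = 209.8010
r_1 = -158.1959 / 209.8010 = -0.754

-0.754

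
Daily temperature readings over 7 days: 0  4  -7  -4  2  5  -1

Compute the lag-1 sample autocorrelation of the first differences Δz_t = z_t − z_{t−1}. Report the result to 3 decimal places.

First differences Δz: 4, -11, 3, 6, 3, -6
Mean of differences = -0.1667
Numerator Σ(Δz_t−Δz̄)(Δz_{t+1}−Δz̄) = -58.8611
Denominator Σ(Δz_t−Δz̄)² = 226.8333
r_1(Δz) = -58.8611 / 226.8333 = -0.259

-0.259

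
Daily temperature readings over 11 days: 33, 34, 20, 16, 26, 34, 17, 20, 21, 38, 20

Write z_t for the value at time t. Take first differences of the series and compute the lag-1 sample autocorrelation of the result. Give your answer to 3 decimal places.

-0.305

First differences Δz: 1, -14, -4, 10, 8, -17, 3, 1, 17, -18
Mean of differences = -1.3000
Numerator Σ(Δz_t−Δz̄)(Δz_{t+1}−Δz̄) = -387.4900
Denominator Σ(Δz_t−Δz̄)² = 1272.1000
r_1(Δz) = -387.4900 / 1272.1000 = -0.305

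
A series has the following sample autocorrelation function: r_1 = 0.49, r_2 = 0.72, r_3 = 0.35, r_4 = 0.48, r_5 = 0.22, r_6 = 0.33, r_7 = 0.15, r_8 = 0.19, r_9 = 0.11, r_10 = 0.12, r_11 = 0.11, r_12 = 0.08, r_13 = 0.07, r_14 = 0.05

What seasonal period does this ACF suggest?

2

The largest autocorrelation is r_2 = 0.72; the remaining lags stay at or below 0.49.
The dominant spike at lag 2 indicates a seasonal period of 2.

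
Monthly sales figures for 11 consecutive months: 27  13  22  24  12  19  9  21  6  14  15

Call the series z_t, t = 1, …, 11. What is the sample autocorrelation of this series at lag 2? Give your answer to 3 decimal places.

0.357

Mean z̄ = (27 + 13 + 22 + 24 + 12 + 19 + 9 + 21 + 6 + 14 + 15)/11 = 16.5455
Numerator Σ_{t=1}^{9}(z_t−z̄)(z_{t+2}−z̄) = 153.8595
Denominator Σ(z_t−z̄)² = 430.7273
r_2 = 153.8595 / 430.7273 = 0.357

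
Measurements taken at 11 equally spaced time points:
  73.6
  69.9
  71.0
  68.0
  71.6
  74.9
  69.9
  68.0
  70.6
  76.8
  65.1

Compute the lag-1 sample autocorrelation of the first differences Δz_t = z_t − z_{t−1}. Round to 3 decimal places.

First differences Δz: -3.7, 1.1, -3.0, 3.6, 3.3, -5.0, -1.9, 2.6, 6.2, -11.7
Mean of differences = -0.8500
Numerator Σ(Δz_t−Δz̄)(Δz_{t+1}−Δz̄) = -69.5075
Denominator Σ(Δz_t−Δz̄)² = 251.2250
r_1(Δz) = -69.5075 / 251.2250 = -0.277

-0.277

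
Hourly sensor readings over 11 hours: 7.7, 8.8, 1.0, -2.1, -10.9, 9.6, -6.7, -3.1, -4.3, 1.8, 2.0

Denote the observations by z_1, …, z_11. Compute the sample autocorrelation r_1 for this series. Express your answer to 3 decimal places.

Mean z̄ = (7.7 + 8.8 + 1.0 − 2.1 − 10.9 + 9.6 − 6.7 − 3.1 − 4.3 + 1.8 + 2.0)/11 = 0.3455
Numerator Σ_{t=1}^{10}(z_t−z̄)(z_{t+1}−z̄) = -39.7312
Denominator Σ(z_t−z̄)² = 432.0273
r_1 = -39.7312 / 432.0273 = -0.092

-0.092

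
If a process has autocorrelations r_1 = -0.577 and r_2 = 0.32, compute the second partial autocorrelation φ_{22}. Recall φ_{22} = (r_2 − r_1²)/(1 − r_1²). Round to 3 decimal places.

φ_{22} = (r_2 − r_1²) / (1 − r_1²)
r_1² = (-0.577)² = 0.332929
Numerator = 0.32 − 0.3329 = -0.0129; denominator = 1 − 0.3329 = 0.6671
φ_{22} = -0.0129 / 0.6671 = -0.019

-0.019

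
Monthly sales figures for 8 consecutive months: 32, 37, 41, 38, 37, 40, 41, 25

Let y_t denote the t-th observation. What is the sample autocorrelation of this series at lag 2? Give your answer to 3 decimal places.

-0.235

Mean ȳ = (32 + 37 + 41 + 38 + 37 + 40 + 41 + 25)/8 = 36.3750
Deviations from mean: -4.3750, 0.6250, 4.6250, 1.6250, 0.6250, 3.6250, 4.6250, -11.3750
Σ(y_t−ȳ)(y_{t+2}−ȳ) = (-20.2344) + (1.0156) + (2.8906) + (5.8906) + (2.8906) + (-41.2344) = -48.7813
Denominator Σ(y_t−ȳ)² = 207.8750
r_2 = -48.7813 / 207.8750 = -0.235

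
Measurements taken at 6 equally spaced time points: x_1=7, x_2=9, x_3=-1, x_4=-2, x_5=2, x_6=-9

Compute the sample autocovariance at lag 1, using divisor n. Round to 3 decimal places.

Mean x̄ = (7 + 9 − 1 − 2 + 2 − 9)/6 = 1.0000
Σ_{t=1}^{5}(x_t−x̄)(x_{t+1}−x̄) = 25.0000
γ_1 = 25.0000 / 6 = 4.167

4.167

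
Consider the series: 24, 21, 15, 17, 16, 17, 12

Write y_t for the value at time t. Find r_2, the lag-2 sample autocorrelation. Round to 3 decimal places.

-0.065

Mean ȳ = (24 + 21 + 15 + 17 + 16 + 17 + 12)/7 = 17.4286
Deviations from mean: 6.5714, 3.5714, -2.4286, -0.4286, -1.4286, -0.4286, -5.4286
Σ(y_t−ȳ)(y_{t+2}−ȳ) = (-15.9592) + (-1.5306) + (3.4694) + (0.1837) + (7.7551) = -6.0816
Denominator Σ(y_t−ȳ)² = 93.7143
r_2 = -6.0816 / 93.7143 = -0.065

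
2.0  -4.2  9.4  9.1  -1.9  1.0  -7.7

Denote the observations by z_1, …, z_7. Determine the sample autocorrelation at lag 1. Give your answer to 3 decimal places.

Mean z̄ = (2.0 − 4.2 + 9.4 + 9.1 − 1.9 + 1.0 − 7.7)/7 = 1.1000
Σ(z_t−z̄)(z_{t+1}−z̄) = (-4.7700) + (-43.9900) + (66.4000) + (-24.0000) + (0.3000) + (0.8800) = -5.1800
Denominator Σ(z_t−z̄)² = 248.2400
r_1 = -5.1800 / 248.2400 = -0.021

-0.021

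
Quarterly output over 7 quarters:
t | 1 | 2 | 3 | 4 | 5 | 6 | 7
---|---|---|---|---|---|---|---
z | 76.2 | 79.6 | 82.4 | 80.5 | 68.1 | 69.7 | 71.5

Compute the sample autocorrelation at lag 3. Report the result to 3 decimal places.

Mean z̄ = (76.2 + 79.6 + 82.4 + 80.5 + 68.1 + 69.7 + 71.5)/7 = 75.4286
Σ(z_t−z̄)(z_{t+3}−z̄) = (3.9122) + (-30.5706) + (-39.9363) + (-19.9235) = -86.5182
Denominator Σ(z_t−z̄)² = 194.2743
r_3 = -86.5182 / 194.2743 = -0.445

-0.445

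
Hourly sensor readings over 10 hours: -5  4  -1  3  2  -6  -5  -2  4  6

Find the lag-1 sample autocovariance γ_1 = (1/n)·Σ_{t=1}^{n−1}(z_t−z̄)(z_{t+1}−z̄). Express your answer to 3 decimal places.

Mean z̄ = (-5 + 4 − 1 + 3 + 2 − 6 − 5 − 2 + 4 + 6)/10 = 0.0000
Σ_{t=1}^{9}(z_t−z̄)(z_{t+1}−z̄) = 23.0000
γ_1 = 23.0000 / 10 = 2.300

2.300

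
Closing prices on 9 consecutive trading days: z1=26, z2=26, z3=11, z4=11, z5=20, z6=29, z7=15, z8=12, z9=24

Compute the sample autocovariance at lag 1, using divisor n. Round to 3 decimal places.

1.654

Mean z̄ = (26 + 26 + 11 + 11 + 20 + 29 + 15 + 12 + 24)/9 = 19.3333
Σ_{t=1}^{8}(z_t−z̄)(z_{t+1}−z̄) = 14.8889
γ_1 = 14.8889 / 9 = 1.654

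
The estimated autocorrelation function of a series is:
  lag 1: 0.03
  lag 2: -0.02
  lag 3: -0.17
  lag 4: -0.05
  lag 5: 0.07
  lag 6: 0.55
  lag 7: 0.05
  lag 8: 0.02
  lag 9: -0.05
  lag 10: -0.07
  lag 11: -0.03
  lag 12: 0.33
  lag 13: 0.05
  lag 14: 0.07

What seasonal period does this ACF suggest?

6

The largest autocorrelation is r_6 = 0.55, with a weaker echo at lag 12 (0.33); the remaining lags stay at or below 0.07.
The dominant spike at lag 6 indicates a seasonal period of 6.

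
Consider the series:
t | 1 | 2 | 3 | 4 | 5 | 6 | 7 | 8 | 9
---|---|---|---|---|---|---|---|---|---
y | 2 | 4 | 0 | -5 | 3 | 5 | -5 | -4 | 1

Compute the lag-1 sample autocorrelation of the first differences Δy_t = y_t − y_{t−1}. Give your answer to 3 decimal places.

First differences Δy: 2, -4, -5, 8, 2, -10, 1, 5
Mean of differences = -0.1250
Numerator Σ(Δy_t−Δȳ)(Δy_{t+1}−Δȳ) = -38.0156
Denominator Σ(Δy_t−Δȳ)² = 238.8750
r_1(Δy) = -38.0156 / 238.8750 = -0.159

-0.159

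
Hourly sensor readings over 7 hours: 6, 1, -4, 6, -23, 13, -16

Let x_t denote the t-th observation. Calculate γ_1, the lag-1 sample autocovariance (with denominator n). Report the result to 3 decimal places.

-98.557

Mean x̄ = (6 + 1 − 4 + 6 − 23 + 13 − 16)/7 = -2.4286
Deviations: 8.4286, 3.4286, -1.5714, 8.4286, -20.5714, 15.4286, -13.5714
Σ_{t=1}^{6}(x_t−x̄)(x_{t+1}−x̄) = -689.8980
γ_1 = -689.8980 / 7 = -98.557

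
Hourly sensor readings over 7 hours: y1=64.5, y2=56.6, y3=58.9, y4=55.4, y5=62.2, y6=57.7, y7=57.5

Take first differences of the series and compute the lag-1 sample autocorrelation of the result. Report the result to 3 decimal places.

First differences Δy: -7.9, 2.3, -3.5, 6.8, -4.5, -0.2
Mean of differences = -1.1667
Numerator Σ(Δy_t−Δȳ)(Δy_{t+1}−Δȳ) = -79.7978
Denominator Σ(Δy_t−Δȳ)² = 138.3133
r_1(Δy) = -79.7978 / 138.3133 = -0.577

-0.577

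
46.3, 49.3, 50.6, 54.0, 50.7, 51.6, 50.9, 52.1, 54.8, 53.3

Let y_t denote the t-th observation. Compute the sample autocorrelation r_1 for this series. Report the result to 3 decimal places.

0.311

Mean ȳ = (46.3 + 49.3 + 50.6 + 54.0 + 50.7 + 51.6 + 50.9 + 52.1 + 54.8 + 53.3)/10 = 51.3600
Numerator Σ_{t=1}^{9}(y_t−ȳ)(y_{t+1}−ȳ) = 16.8504
Denominator Σ(y_t−ȳ)² = 54.2440
r_1 = 16.8504 / 54.2440 = 0.311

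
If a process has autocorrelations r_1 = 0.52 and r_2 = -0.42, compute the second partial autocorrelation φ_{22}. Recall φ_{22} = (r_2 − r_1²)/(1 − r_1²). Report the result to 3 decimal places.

φ_{22} = (r_2 − r_1²) / (1 − r_1²)
r_1² = (0.52)² = 0.2704
Numerator = -0.42 − 0.2704 = -0.6904; denominator = 1 − 0.2704 = 0.7296
φ_{22} = -0.6904 / 0.7296 = -0.946

-0.946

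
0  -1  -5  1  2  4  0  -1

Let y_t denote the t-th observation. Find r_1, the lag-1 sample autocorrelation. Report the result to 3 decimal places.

Mean ȳ = (0 − 1 − 5 + 1 + 2 + 4 + 0 − 1)/8 = 0.0000
Deviations from mean: 0.0000, -1.0000, -5.0000, 1.0000, 2.0000, 4.0000, 0.0000, -1.0000
Numerator Σ_{t=1}^{7}(y_t−ȳ)(y_{t+1}−ȳ) = 10.0000
Denominator Σ(y_t−ȳ)² = 48.0000
r_1 = 10.0000 / 48.0000 = 0.208

0.208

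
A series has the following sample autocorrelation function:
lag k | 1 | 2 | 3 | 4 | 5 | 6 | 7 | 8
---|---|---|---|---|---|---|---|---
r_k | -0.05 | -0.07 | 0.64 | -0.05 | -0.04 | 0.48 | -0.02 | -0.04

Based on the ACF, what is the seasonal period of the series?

3

The largest autocorrelation is r_3 = 0.64, with a weaker echo at lag 6 (0.48); the remaining lags stay at or below -0.02.
The dominant spike at lag 3 indicates a seasonal period of 3.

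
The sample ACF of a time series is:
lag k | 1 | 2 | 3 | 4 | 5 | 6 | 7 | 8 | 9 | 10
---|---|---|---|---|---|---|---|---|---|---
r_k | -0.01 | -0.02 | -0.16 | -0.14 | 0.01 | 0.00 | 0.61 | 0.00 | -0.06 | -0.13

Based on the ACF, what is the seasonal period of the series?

7

The largest autocorrelation is r_7 = 0.61; the remaining lags stay at or below 0.01.
The dominant spike at lag 7 indicates a seasonal period of 7.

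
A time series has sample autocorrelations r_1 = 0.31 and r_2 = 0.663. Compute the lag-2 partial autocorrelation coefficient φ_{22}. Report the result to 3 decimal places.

0.627

φ_{22} = (r_2 − r_1²) / (1 − r_1²)
r_1² = (0.31)² = 0.0961
Numerator = 0.663 − 0.0961 = 0.5669; denominator = 1 − 0.0961 = 0.9039
φ_{22} = 0.5669 / 0.9039 = 0.627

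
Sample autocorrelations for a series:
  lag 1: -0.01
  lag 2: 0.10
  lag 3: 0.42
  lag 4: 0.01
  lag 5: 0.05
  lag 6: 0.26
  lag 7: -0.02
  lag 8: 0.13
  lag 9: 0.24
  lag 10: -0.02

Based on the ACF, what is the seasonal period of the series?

3

The largest autocorrelation is r_3 = 0.42, with weaker echoes at lags 6 (0.26) and 9 (0.24); the remaining lags stay at or below 0.13.
The dominant spike at lag 3 indicates a seasonal period of 3.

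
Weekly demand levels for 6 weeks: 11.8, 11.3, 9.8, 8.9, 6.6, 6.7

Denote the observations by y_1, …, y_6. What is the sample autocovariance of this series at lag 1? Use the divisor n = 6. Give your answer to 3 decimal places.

Mean ȳ = (11.8 + 11.3 + 9.8 + 8.9 + 6.6 + 6.7)/6 = 9.1833
Σ_{t=1}^{5}(y_t−ȳ)(y_{t+1}−ȳ) = 13.8164
γ_1 = 13.8164 / 6 = 2.303

2.303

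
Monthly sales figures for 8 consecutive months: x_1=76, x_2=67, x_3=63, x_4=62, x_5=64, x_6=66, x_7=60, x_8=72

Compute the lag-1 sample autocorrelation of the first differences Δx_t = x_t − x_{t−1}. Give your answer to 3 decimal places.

-0.163

First differences Δx: -9, -4, -1, 2, 2, -6, 12
Mean of differences = -0.5714
Numerator Σ(Δx_t−Δx̄)(Δx_{t+1}−Δx̄) = -46.3265
Denominator Σ(Δx_t−Δx̄)² = 283.7143
r_1(Δx) = -46.3265 / 283.7143 = -0.163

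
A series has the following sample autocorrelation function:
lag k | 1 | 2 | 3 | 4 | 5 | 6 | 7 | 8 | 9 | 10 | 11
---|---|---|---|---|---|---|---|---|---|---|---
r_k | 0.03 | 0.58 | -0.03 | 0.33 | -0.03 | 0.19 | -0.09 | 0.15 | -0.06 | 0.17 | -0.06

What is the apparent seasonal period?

The largest autocorrelation is r_2 = 0.58, with weaker echoes at lags 4 (0.33), 6 (0.19), 8 (0.15) and 10 (0.17); the remaining lags stay at or below 0.03.
The dominant spike at lag 2 indicates a seasonal period of 2.

2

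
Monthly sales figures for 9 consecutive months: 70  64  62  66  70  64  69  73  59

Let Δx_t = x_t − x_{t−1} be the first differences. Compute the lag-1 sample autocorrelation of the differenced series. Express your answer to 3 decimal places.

First differences Δx: -6, -2, 4, 4, -6, 5, 4, -14
Mean of differences = -1.3750
Numerator Σ(Δx_t−Δx̄)(Δx_{t+1}−Δx̄) = -59.5156
Denominator Σ(Δx_t−Δx̄)² = 329.8750
r_1(Δx) = -59.5156 / 329.8750 = -0.180

-0.180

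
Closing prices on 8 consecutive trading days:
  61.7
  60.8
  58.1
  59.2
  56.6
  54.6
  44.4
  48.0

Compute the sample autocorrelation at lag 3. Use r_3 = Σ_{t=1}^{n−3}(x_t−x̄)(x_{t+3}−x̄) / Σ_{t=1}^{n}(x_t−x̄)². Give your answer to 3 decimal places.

-0.084

Mean x̄ = (61.7 + 60.8 + 58.1 + 59.2 + 56.6 + 54.6 + 44.4 + 48.0)/8 = 55.4250
Deviations from mean: 6.2750, 5.3750, 2.6750, 3.7750, 1.1750, -0.8250, -11.0250, -7.4250
Numerator Σ_{t=1}^{5}(x_t−x̄)(x_{t+3}−x̄) = -22.5469
Denominator Σ(x_t−x̄)² = 268.4150
r_3 = -22.5469 / 268.4150 = -0.084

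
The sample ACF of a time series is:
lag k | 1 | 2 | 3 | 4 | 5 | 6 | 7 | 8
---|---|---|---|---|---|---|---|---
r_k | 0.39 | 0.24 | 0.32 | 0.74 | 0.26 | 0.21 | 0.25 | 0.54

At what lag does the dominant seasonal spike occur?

The largest autocorrelation is r_4 = 0.74, with a weaker echo at lag 8 (0.54); the remaining lags stay at or below 0.39. The elevated value at lag 1 (0.39), dropping to 0.24 at lag 2, reflects decaying short-term dependence rather than seasonality.
The dominant spike at lag 4 indicates a seasonal period of 4.

4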